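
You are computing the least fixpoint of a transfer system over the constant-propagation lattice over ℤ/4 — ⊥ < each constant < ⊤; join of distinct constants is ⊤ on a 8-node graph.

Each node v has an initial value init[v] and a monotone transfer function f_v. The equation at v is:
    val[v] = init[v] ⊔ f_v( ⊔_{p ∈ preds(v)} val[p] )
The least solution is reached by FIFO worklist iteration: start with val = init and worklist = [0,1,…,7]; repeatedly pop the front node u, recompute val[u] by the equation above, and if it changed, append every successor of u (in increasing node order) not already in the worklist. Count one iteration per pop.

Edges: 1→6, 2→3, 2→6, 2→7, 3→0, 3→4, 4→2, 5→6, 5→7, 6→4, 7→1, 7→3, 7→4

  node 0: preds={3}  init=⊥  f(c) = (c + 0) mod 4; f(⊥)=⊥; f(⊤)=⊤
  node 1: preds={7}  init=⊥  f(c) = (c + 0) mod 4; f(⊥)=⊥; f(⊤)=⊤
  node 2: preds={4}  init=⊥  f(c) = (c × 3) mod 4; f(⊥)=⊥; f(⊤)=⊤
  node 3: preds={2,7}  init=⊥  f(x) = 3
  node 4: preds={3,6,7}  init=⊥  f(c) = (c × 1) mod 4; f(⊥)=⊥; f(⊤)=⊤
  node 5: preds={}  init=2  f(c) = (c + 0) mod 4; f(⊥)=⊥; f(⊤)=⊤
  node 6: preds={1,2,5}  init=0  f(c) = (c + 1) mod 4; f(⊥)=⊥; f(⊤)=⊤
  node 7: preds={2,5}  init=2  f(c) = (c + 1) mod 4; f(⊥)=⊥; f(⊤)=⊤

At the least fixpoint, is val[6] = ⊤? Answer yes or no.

Iteration log — 15 steps:
  step 1. node 0  ⊔preds=⊥  new=⊥  stable
  step 2. node 1  ⊔preds=2  new=2  old=⊥  +wl: 
  step 3. node 2  ⊔preds=⊥  new=⊥  stable
  step 4. node 3  ⊔preds=2  new=3  old=⊥  +wl: 0
  step 5. node 4  ⊔preds=⊤  new=⊤  old=⊥  +wl: 2
  step 6. node 5  ⊔preds=⊥  new=2  stable
  step 7. node 6  ⊔preds=2  new=⊤  old=0  +wl: 4
  step 8. node 7  ⊔preds=2  new=⊤  old=2  +wl: 1,3
  step 9. node 0  ⊔preds=3  new=3  old=⊥  +wl: 
  step 10. node 2  ⊔preds=⊤  new=⊤  old=⊥  +wl: 6,7
  step 11. node 4  ⊔preds=⊤  new=⊤  stable
  step 12. node 1  ⊔preds=⊤  new=⊤  old=2  +wl: 
  step 13. node 3  ⊔preds=⊤  new=3  stable
  step 14. node 6  ⊔preds=⊤  new=⊤  stable
  step 15. node 7  ⊔preds=⊤  new=⊤  stable

Least fixpoint reached:
  node 0: 3
  node 1: ⊤
  node 2: ⊤
  node 3: 3
  node 4: ⊤
  node 5: 2
  node 6: ⊤
  node 7: ⊤

yes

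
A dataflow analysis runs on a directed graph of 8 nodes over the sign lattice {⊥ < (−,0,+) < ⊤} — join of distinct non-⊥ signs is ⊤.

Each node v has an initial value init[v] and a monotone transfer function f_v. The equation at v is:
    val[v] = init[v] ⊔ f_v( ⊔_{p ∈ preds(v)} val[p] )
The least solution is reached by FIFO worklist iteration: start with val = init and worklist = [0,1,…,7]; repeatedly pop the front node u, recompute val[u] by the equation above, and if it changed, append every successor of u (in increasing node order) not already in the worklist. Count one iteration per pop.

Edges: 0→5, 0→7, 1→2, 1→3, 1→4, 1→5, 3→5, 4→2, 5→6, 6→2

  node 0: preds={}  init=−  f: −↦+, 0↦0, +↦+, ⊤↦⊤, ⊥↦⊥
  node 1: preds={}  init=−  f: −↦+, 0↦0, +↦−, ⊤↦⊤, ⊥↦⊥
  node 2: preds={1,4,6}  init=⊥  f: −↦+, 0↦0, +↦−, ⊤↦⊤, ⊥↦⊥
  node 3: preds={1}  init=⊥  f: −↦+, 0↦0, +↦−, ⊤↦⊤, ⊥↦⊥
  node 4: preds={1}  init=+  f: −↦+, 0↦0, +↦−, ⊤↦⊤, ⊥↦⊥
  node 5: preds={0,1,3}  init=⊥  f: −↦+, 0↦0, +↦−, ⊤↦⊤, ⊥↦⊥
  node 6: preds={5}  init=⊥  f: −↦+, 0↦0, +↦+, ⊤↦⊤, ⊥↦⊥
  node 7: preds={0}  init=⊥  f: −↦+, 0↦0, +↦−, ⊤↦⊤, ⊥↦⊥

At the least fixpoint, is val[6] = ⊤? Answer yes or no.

yes

Iteration log — 9 steps:
  step 1. node 0  ⊔preds=⊥  new=−  stable
  step 2. node 1  ⊔preds=⊥  new=−  stable
  step 3. node 2  ⊔preds=⊤  new=⊤  old=⊥  +wl: 
  step 4. node 3  ⊔preds=−  new=+  old=⊥  +wl: 
  step 5. node 4  ⊔preds=−  new=+  stable
  step 6. node 5  ⊔preds=⊤  new=⊤  old=⊥  +wl: 
  step 7. node 6  ⊔preds=⊤  new=⊤  old=⊥  +wl: 2
  step 8. node 7  ⊔preds=−  new=+  old=⊥  +wl: 
  step 9. node 2  ⊔preds=⊤  new=⊤  stable

Least fixpoint reached:
  node 0: −
  node 1: −
  node 2: ⊤
  node 3: +
  node 4: +
  node 5: ⊤
  node 6: ⊤
  node 7: +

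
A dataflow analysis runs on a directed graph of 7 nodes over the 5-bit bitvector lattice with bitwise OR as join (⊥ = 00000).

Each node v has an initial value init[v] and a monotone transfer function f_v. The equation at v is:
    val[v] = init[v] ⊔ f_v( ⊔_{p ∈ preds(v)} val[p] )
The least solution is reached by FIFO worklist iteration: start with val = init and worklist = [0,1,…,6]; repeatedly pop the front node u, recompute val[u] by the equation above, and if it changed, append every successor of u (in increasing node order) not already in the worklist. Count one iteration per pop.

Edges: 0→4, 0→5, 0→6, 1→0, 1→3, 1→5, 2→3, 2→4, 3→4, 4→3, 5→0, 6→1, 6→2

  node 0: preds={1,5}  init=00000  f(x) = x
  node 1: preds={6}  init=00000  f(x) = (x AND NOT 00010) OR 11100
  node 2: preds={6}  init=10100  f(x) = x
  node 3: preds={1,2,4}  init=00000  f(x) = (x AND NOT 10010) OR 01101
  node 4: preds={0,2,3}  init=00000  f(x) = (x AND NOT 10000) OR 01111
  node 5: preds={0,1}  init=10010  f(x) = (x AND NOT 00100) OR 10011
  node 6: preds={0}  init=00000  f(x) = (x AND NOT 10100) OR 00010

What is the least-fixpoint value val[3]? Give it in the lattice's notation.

01101

Worklist (21 pops):
  #1 pop 0: in=10010 → 10010 (was 00000); enqueue []
  #2 pop 1: in=00000 → 11100 (was 00000); enqueue [0]
  #3 pop 2: in=00000 → 10100 (no change)
  #4 pop 3: in=11100 → 01101 (was 00000); enqueue []
  #5 pop 4: in=11111 → 01111 (was 00000); enqueue [3]
  #6 pop 5: in=11110 → 11011 (was 10010); enqueue []
  #7 pop 6: in=10010 → 00010 (was 00000); enqueue [1,2]
  #8 pop 0: in=11111 → 11111 (was 10010); enqueue [4,5,6]
  #9 pop 3: in=11111 → 01101 (no change)
  #10 pop 1: in=00010 → 11100 (no change)
  #11 pop 2: in=00010 → 10110 (was 10100); enqueue [3]
  #12 pop 4: in=11111 → 01111 (no change)
  #13 pop 5: in=11111 → 11011 (no change)
  #14 pop 6: in=11111 → 01011 (was 00010); enqueue [1,2]
  #15 pop 3: in=11111 → 01101 (no change)
  #16 pop 1: in=01011 → 11101 (was 11100); enqueue [0,3,5]
  #17 pop 2: in=01011 → 11111 (was 10110); enqueue [4]
  #18 pop 0: in=11111 → 11111 (no change)
  #19 pop 3: in=11111 → 01101 (no change)
  #20 pop 5: in=11111 → 11011 (no change)
  #21 pop 4: in=11111 → 01111 (no change)

Fixpoint:
  val[0] = 11111
  val[1] = 11101
  val[2] = 11111
  val[3] = 01101
  val[4] = 01111
  val[5] = 11011
  val[6] = 01011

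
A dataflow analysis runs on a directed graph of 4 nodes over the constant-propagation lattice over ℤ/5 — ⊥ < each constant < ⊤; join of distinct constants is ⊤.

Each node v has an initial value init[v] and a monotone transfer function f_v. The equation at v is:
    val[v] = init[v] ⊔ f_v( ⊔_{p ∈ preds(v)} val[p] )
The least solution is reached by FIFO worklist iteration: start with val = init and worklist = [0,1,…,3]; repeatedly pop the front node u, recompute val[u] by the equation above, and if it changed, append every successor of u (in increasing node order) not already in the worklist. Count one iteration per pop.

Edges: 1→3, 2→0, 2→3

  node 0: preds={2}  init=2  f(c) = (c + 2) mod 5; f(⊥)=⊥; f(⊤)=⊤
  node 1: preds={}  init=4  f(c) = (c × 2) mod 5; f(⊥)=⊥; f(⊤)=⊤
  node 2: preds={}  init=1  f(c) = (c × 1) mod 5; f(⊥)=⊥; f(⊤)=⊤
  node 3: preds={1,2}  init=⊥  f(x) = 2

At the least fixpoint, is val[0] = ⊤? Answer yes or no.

yes

Worklist (4 pops):
  #1 pop 0: in=1 → ⊤ (was 2); enqueue []
  #2 pop 1: in=⊥ → 4 (no change)
  #3 pop 2: in=⊥ → 1 (no change)
  #4 pop 3: in=⊤ → 2 (was ⊥); enqueue []

Fixpoint:
  val[0] = ⊤
  val[1] = 4
  val[2] = 1
  val[3] = 2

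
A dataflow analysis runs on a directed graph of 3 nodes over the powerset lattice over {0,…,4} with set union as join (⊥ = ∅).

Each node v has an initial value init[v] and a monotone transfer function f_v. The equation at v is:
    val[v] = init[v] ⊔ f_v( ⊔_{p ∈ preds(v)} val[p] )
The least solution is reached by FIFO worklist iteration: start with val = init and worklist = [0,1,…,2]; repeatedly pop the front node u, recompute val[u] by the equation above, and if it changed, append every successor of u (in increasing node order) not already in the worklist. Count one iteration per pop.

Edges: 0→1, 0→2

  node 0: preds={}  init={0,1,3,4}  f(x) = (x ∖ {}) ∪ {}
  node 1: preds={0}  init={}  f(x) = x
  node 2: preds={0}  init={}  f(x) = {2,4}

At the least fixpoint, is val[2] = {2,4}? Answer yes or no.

Worklist (3 pops):
  #1 pop 0: in={} → {0,1,3,4} (no change)
  #2 pop 1: in={0,1,3,4} → {0,1,3,4} (was {}); enqueue []
  #3 pop 2: in={0,1,3,4} → {2,4} (was {}); enqueue []

Fixpoint:
  val[0] = {0,1,3,4}
  val[1] = {0,1,3,4}
  val[2] = {2,4}

yes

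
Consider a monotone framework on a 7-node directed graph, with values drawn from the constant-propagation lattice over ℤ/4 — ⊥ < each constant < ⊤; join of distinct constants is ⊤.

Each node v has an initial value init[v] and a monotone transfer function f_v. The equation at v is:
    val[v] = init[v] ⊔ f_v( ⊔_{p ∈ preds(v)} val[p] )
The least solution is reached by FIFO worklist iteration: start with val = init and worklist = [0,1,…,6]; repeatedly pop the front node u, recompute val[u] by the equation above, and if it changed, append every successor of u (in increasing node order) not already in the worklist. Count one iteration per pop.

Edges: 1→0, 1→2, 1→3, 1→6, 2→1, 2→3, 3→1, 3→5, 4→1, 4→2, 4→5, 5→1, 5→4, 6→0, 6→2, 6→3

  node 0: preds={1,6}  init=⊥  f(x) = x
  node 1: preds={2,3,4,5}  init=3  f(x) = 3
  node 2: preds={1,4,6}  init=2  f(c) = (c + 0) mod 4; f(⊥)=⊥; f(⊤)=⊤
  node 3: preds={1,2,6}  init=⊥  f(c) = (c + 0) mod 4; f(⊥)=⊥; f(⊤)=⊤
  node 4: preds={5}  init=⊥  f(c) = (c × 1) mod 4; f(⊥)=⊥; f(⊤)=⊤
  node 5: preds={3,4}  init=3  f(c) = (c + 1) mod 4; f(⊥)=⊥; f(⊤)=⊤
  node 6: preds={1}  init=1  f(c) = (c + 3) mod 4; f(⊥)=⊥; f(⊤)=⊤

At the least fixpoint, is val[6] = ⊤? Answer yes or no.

yes

Worklist (15 pops):
  #1 pop 0: in=⊤ → ⊤ (was ⊥); enqueue []
  #2 pop 1: in=⊤ → 3 (no change)
  #3 pop 2: in=⊤ → ⊤ (was 2); enqueue [1]
  #4 pop 3: in=⊤ → ⊤ (was ⊥); enqueue []
  #5 pop 4: in=3 → 3 (was ⊥); enqueue [2]
  #6 pop 5: in=⊤ → ⊤ (was 3); enqueue [4]
  #7 pop 6: in=3 → ⊤ (was 1); enqueue [0,3]
  #8 pop 1: in=⊤ → 3 (no change)
  #9 pop 2: in=⊤ → ⊤ (no change)
  #10 pop 4: in=⊤ → ⊤ (was 3); enqueue [1,2,5]
  #11 pop 0: in=⊤ → ⊤ (no change)
  #12 pop 3: in=⊤ → ⊤ (no change)
  #13 pop 1: in=⊤ → 3 (no change)
  #14 pop 2: in=⊤ → ⊤ (no change)
  #15 pop 5: in=⊤ → ⊤ (no change)

Fixpoint:
  val[0] = ⊤
  val[1] = 3
  val[2] = ⊤
  val[3] = ⊤
  val[4] = ⊤
  val[5] = ⊤
  val[6] = ⊤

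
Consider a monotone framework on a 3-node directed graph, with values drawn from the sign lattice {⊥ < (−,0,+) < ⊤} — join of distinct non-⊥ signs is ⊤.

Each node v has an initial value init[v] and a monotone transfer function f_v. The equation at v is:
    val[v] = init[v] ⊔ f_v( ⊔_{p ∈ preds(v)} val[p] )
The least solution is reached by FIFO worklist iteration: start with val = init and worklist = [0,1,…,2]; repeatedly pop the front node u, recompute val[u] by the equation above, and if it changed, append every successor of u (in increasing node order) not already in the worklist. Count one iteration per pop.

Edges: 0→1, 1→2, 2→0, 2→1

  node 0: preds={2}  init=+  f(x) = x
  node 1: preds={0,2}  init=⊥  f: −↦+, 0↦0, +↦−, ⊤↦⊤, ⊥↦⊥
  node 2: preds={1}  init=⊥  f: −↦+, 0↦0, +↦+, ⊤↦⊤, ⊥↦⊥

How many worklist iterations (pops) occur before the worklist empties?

Trace (5 dequeues):
  [1] u=0 | in ⊥ | out + | ==
  [2] u=1 | in + | out − | prev ⊥ | push {}
  [3] u=2 | in − | out + | prev ⊥ | push {0,1}
  [4] u=0 | in + | out + | ==
  [5] u=1 | in + | out − | ==

Converged values:
  [0] +
  [1] −
  [2] +

5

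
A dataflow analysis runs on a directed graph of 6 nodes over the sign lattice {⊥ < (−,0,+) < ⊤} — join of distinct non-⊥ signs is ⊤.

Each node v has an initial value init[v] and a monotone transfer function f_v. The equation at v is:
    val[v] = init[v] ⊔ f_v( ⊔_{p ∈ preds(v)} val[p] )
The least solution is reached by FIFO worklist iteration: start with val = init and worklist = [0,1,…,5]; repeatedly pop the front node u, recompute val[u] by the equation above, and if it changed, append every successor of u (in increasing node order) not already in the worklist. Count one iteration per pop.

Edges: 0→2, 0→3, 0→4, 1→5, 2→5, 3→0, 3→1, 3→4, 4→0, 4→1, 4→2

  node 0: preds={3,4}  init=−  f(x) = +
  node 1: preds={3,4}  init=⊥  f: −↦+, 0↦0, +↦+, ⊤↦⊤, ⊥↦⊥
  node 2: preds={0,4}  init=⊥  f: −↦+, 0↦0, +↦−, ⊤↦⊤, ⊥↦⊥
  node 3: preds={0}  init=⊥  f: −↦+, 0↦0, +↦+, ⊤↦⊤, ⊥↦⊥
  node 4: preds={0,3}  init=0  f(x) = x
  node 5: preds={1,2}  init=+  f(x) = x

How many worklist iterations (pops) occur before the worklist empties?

10

Iteration log — 10 steps:
  step 1. node 0  ⊔preds=0  new=⊤  old=−  +wl: 
  step 2. node 1  ⊔preds=0  new=0  old=⊥  +wl: 
  step 3. node 2  ⊔preds=⊤  new=⊤  old=⊥  +wl: 
  step 4. node 3  ⊔preds=⊤  new=⊤  old=⊥  +wl: 0,1
  step 5. node 4  ⊔preds=⊤  new=⊤  old=0  +wl: 2
  step 6. node 5  ⊔preds=⊤  new=⊤  old=+  +wl: 
  step 7. node 0  ⊔preds=⊤  new=⊤  stable
  step 8. node 1  ⊔preds=⊤  new=⊤  old=0  +wl: 5
  step 9. node 2  ⊔preds=⊤  new=⊤  stable
  step 10. node 5  ⊔preds=⊤  new=⊤  stable

Least fixpoint reached:
  node 0: ⊤
  node 1: ⊤
  node 2: ⊤
  node 3: ⊤
  node 4: ⊤
  node 5: ⊤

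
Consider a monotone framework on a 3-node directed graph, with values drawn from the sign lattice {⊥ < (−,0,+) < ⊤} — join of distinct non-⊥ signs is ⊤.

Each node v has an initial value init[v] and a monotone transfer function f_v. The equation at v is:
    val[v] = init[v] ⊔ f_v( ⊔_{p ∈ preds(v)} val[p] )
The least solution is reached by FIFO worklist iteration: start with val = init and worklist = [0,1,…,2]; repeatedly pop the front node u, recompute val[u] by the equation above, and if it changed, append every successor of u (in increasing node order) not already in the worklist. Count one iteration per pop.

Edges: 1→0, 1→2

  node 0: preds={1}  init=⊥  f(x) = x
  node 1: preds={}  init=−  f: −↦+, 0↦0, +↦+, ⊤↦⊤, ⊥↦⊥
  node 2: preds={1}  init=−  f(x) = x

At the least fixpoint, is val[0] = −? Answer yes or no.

Trace (3 dequeues):
  [1] u=0 | in − | out − | prev ⊥ | push {}
  [2] u=1 | in ⊥ | out − | ==
  [3] u=2 | in − | out − | ==

Converged values:
  [0] −
  [1] −
  [2] −

yes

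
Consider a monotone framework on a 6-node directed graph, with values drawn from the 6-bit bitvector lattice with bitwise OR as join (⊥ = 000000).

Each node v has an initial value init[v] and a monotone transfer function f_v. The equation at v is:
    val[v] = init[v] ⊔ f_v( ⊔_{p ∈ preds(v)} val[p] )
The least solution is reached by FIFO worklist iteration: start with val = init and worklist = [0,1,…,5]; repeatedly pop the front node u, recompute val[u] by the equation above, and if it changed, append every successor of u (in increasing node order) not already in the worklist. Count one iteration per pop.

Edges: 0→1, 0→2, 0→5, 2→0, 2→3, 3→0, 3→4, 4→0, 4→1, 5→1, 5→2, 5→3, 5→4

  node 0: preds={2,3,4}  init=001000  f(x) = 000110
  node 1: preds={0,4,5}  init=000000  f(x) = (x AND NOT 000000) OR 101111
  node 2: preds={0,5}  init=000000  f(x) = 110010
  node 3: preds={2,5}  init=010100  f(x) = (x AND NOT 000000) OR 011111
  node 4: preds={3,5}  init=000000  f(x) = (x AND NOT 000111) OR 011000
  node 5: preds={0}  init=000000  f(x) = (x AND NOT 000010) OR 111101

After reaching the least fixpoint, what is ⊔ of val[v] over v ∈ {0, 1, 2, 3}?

Trace (11 dequeues):
  [1] u=0 | in 010100 | out 001110 | prev 001000 | push {}
  [2] u=1 | in 001110 | out 101111 | prev 000000 | push {}
  [3] u=2 | in 001110 | out 110010 | prev 000000 | push {0}
  [4] u=3 | in 110010 | out 111111 | prev 010100 | push {}
  [5] u=4 | in 111111 | out 111000 | prev 000000 | push {1}
  [6] u=5 | in 001110 | out 111101 | prev 000000 | push {2,3,4}
  [7] u=0 | in 111111 | out 001110 | ==
  [8] u=1 | in 111111 | out 111111 | prev 101111 | push {}
  [9] u=2 | in 111111 | out 110010 | ==
  [10] u=3 | in 111111 | out 111111 | ==
  [11] u=4 | in 111111 | out 111000 | ==

Converged values:
  [0] 001110
  [1] 111111
  [2] 110010
  [3] 111111
  [4] 111000
  [5] 111101

111111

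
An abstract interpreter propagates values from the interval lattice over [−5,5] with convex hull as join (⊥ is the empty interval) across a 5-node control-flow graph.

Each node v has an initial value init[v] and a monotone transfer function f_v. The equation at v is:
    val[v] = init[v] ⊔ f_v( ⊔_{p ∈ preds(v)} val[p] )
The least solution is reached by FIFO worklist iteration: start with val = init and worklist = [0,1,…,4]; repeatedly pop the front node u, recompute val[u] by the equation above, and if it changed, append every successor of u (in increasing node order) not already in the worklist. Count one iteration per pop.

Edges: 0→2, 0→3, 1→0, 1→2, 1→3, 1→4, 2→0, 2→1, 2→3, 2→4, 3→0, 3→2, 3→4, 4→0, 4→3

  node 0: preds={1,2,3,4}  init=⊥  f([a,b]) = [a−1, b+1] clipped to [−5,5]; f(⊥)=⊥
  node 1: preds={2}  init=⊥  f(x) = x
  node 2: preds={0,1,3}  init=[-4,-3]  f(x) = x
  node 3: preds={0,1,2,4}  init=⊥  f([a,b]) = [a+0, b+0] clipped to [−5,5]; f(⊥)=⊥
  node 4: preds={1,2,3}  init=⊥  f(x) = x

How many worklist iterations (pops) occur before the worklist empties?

46

Iteration log — 46 steps:
  step 1. node 0  ⊔preds=[-4,-3]  new=[-5,-2]  old=⊥  +wl: 
  step 2. node 1  ⊔preds=[-4,-3]  new=[-4,-3]  old=⊥  +wl: 0
  step 3. node 2  ⊔preds=[-5,-2]  new=[-5,-2]  old=[-4,-3]  +wl: 1
  step 4. node 3  ⊔preds=[-5,-2]  new=[-5,-2]  old=⊥  +wl: 2
  step 5. node 4  ⊔preds=[-5,-2]  new=[-5,-2]  old=⊥  +wl: 3
  step 6. node 0  ⊔preds=[-5,-2]  new=[-5,-1]  old=[-5,-2]  +wl: 
  step 7. node 1  ⊔preds=[-5,-2]  new=[-5,-2]  old=[-4,-3]  +wl: 0,4
  step 8. node 2  ⊔preds=[-5,-1]  new=[-5,-1]  old=[-5,-2]  +wl: 1
  step 9. node 3  ⊔preds=[-5,-1]  new=[-5,-1]  old=[-5,-2]  +wl: 2
  step 10. node 0  ⊔preds=[-5,-1]  new=[-5,0]  old=[-5,-1]  +wl: 3
  step 11. node 4  ⊔preds=[-5,-1]  new=[-5,-1]  old=[-5,-2]  +wl: 0
  step 12. node 1  ⊔preds=[-5,-1]  new=[-5,-1]  old=[-5,-2]  +wl: 4
  step 13. node 2  ⊔preds=[-5,0]  new=[-5,0]  old=[-5,-1]  +wl: 1
  step 14. node 3  ⊔preds=[-5,0]  new=[-5,0]  old=[-5,-1]  +wl: 2
  step 15. node 0  ⊔preds=[-5,0]  new=[-5,1]  old=[-5,0]  +wl: 3
  step 16. node 4  ⊔preds=[-5,0]  new=[-5,0]  old=[-5,-1]  +wl: 0
  step 17. node 1  ⊔preds=[-5,0]  new=[-5,0]  old=[-5,-1]  +wl: 4
  step 18. node 2  ⊔preds=[-5,1]  new=[-5,1]  old=[-5,0]  +wl: 1
  step 19. node 3  ⊔preds=[-5,1]  new=[-5,1]  old=[-5,0]  +wl: 2
  step 20. node 0  ⊔preds=[-5,1]  new=[-5,2]  old=[-5,1]  +wl: 3
  step 21. node 4  ⊔preds=[-5,1]  new=[-5,1]  old=[-5,0]  +wl: 0
  step 22. node 1  ⊔preds=[-5,1]  new=[-5,1]  old=[-5,0]  +wl: 4
  step 23. node 2  ⊔preds=[-5,2]  new=[-5,2]  old=[-5,1]  +wl: 1
  step 24. node 3  ⊔preds=[-5,2]  new=[-5,2]  old=[-5,1]  +wl: 2
  step 25. node 0  ⊔preds=[-5,2]  new=[-5,3]  old=[-5,2]  +wl: 3
  step 26. node 4  ⊔preds=[-5,2]  new=[-5,2]  old=[-5,1]  +wl: 0
  step 27. node 1  ⊔preds=[-5,2]  new=[-5,2]  old=[-5,1]  +wl: 4
  step 28. node 2  ⊔preds=[-5,3]  new=[-5,3]  old=[-5,2]  +wl: 1
  step 29. node 3  ⊔preds=[-5,3]  new=[-5,3]  old=[-5,2]  +wl: 2
  step 30. node 0  ⊔preds=[-5,3]  new=[-5,4]  old=[-5,3]  +wl: 3
  step 31. node 4  ⊔preds=[-5,3]  new=[-5,3]  old=[-5,2]  +wl: 0
  step 32. node 1  ⊔preds=[-5,3]  new=[-5,3]  old=[-5,2]  +wl: 4
  step 33. node 2  ⊔preds=[-5,4]  new=[-5,4]  old=[-5,3]  +wl: 1
  step 34. node 3  ⊔preds=[-5,4]  new=[-5,4]  old=[-5,3]  +wl: 2
  step 35. node 0  ⊔preds=[-5,4]  new=[-5,5]  old=[-5,4]  +wl: 3
  step 36. node 4  ⊔preds=[-5,4]  new=[-5,4]  old=[-5,3]  +wl: 0
  step 37. node 1  ⊔preds=[-5,4]  new=[-5,4]  old=[-5,3]  +wl: 4
  step 38. node 2  ⊔preds=[-5,5]  new=[-5,5]  old=[-5,4]  +wl: 1
  step 39. node 3  ⊔preds=[-5,5]  new=[-5,5]  old=[-5,4]  +wl: 2
  step 40. node 0  ⊔preds=[-5,5]  new=[-5,5]  stable
  step 41. node 4  ⊔preds=[-5,5]  new=[-5,5]  old=[-5,4]  +wl: 0,3
  step 42. node 1  ⊔preds=[-5,5]  new=[-5,5]  old=[-5,4]  +wl: 4
  step 43. node 2  ⊔preds=[-5,5]  new=[-5,5]  stable
  step 44. node 0  ⊔preds=[-5,5]  new=[-5,5]  stable
  step 45. node 3  ⊔preds=[-5,5]  new=[-5,5]  stable
  step 46. node 4  ⊔preds=[-5,5]  new=[-5,5]  stable

Least fixpoint reached:
  node 0: [-5,5]
  node 1: [-5,5]
  node 2: [-5,5]
  node 3: [-5,5]
  node 4: [-5,5]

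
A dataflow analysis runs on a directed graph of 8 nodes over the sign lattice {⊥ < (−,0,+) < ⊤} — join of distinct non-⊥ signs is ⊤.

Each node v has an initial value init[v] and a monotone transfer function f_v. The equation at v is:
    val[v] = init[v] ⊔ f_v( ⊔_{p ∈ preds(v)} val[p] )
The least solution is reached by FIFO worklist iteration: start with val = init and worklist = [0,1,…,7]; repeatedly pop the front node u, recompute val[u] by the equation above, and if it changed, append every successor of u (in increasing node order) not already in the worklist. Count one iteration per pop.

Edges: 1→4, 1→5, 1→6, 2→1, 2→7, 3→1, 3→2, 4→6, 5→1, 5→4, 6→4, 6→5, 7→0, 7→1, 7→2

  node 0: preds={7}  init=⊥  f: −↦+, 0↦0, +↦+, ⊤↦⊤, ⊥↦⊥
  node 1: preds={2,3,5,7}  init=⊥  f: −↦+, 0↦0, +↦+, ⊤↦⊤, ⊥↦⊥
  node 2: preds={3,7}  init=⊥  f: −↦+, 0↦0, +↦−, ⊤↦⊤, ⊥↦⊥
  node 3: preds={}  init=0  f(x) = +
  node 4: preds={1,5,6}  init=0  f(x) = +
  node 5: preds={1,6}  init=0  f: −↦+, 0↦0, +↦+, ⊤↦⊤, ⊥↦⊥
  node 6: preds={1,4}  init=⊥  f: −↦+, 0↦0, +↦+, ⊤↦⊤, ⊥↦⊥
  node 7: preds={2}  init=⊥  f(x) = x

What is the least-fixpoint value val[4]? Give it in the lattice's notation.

Trace (20 dequeues):
  [1] u=0 | in ⊥ | out ⊥ | ==
  [2] u=1 | in 0 | out 0 | prev ⊥ | push {}
  [3] u=2 | in 0 | out 0 | prev ⊥ | push {1}
  [4] u=3 | in ⊥ | out ⊤ | prev 0 | push {2}
  [5] u=4 | in 0 | out ⊤ | prev 0 | push {}
  [6] u=5 | in 0 | out 0 | ==
  [7] u=6 | in ⊤ | out ⊤ | prev ⊥ | push {4,5}
  [8] u=7 | in 0 | out 0 | prev ⊥ | push {0}
  [9] u=1 | in ⊤ | out ⊤ | prev 0 | push {6}
  [10] u=2 | in ⊤ | out ⊤ | prev 0 | push {1,7}
  [11] u=4 | in ⊤ | out ⊤ | ==
  [12] u=5 | in ⊤ | out ⊤ | prev 0 | push {4}
  [13] u=0 | in 0 | out 0 | prev ⊥ | push {}
  [14] u=6 | in ⊤ | out ⊤ | ==
  [15] u=1 | in ⊤ | out ⊤ | ==
  [16] u=7 | in ⊤ | out ⊤ | prev 0 | push {0,1,2}
  [17] u=4 | in ⊤ | out ⊤ | ==
  [18] u=0 | in ⊤ | out ⊤ | prev 0 | push {}
  [19] u=1 | in ⊤ | out ⊤ | ==
  [20] u=2 | in ⊤ | out ⊤ | ==

Converged values:
  [0] ⊤
  [1] ⊤
  [2] ⊤
  [3] ⊤
  [4] ⊤
  [5] ⊤
  [6] ⊤
  [7] ⊤

⊤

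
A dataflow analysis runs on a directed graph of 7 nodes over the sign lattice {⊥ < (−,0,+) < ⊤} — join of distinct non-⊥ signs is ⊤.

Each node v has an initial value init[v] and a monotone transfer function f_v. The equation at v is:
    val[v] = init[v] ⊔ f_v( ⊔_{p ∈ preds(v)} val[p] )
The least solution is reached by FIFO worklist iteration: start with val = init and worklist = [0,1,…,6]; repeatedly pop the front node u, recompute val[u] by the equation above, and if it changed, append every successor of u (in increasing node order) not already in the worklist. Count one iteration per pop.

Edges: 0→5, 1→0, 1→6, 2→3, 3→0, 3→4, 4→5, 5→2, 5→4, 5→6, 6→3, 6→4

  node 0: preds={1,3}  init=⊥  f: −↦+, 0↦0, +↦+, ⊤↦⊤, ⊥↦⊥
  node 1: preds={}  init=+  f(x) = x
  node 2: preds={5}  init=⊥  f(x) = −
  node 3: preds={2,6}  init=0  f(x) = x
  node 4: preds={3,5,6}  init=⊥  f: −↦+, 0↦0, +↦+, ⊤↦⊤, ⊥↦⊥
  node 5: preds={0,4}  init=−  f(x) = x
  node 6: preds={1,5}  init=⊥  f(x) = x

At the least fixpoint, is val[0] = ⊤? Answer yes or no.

yes

Iteration log — 11 steps:
  step 1. node 0  ⊔preds=⊤  new=⊤  old=⊥  +wl: 
  step 2. node 1  ⊔preds=⊥  new=+  stable
  step 3. node 2  ⊔preds=−  new=−  old=⊥  +wl: 
  step 4. node 3  ⊔preds=−  new=⊤  old=0  +wl: 0
  step 5. node 4  ⊔preds=⊤  new=⊤  old=⊥  +wl: 
  step 6. node 5  ⊔preds=⊤  new=⊤  old=−  +wl: 2,4
  step 7. node 6  ⊔preds=⊤  new=⊤  old=⊥  +wl: 3
  step 8. node 0  ⊔preds=⊤  new=⊤  stable
  step 9. node 2  ⊔preds=⊤  new=−  stable
  step 10. node 4  ⊔preds=⊤  new=⊤  stable
  step 11. node 3  ⊔preds=⊤  new=⊤  stable

Least fixpoint reached:
  node 0: ⊤
  node 1: +
  node 2: −
  node 3: ⊤
  node 4: ⊤
  node 5: ⊤
  node 6: ⊤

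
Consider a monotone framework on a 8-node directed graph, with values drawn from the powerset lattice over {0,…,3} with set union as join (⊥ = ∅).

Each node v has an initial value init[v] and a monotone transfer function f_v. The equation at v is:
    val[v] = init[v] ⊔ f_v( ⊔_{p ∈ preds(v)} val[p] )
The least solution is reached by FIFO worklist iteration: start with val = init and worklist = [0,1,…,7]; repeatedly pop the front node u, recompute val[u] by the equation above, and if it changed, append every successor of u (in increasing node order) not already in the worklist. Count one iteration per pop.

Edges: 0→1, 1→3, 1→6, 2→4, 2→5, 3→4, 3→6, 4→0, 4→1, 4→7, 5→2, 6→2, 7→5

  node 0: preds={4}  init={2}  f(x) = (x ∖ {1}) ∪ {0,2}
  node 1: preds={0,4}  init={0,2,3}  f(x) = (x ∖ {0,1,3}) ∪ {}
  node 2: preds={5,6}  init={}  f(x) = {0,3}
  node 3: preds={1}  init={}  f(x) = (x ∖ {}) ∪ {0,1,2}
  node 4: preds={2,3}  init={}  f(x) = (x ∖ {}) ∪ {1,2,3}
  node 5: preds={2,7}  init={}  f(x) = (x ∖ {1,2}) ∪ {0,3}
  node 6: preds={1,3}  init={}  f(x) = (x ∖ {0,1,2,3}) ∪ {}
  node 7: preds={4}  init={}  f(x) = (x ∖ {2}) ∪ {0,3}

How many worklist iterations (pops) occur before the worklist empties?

Trace (12 dequeues):
  [1] u=0 | in {} | out {0,2} | prev {2} | push {}
  [2] u=1 | in {0,2} | out {0,2,3} | ==
  [3] u=2 | in {} | out {0,3} | prev {} | push {}
  [4] u=3 | in {0,2,3} | out {0,1,2,3} | prev {} | push {}
  [5] u=4 | in {0,1,2,3} | out {0,1,2,3} | prev {} | push {0,1}
  [6] u=5 | in {0,3} | out {0,3} | prev {} | push {2}
  [7] u=6 | in {0,1,2,3} | out {} | ==
  [8] u=7 | in {0,1,2,3} | out {0,1,3} | prev {} | push {5}
  [9] u=0 | in {0,1,2,3} | out {0,2,3} | prev {0,2} | push {}
  [10] u=1 | in {0,1,2,3} | out {0,2,3} | ==
  [11] u=2 | in {0,3} | out {0,3} | ==
  [12] u=5 | in {0,1,3} | out {0,3} | ==

Converged values:
  [0] {0,2,3}
  [1] {0,2,3}
  [2] {0,3}
  [3] {0,1,2,3}
  [4] {0,1,2,3}
  [5] {0,3}
  [6] {}
  [7] {0,1,3}

12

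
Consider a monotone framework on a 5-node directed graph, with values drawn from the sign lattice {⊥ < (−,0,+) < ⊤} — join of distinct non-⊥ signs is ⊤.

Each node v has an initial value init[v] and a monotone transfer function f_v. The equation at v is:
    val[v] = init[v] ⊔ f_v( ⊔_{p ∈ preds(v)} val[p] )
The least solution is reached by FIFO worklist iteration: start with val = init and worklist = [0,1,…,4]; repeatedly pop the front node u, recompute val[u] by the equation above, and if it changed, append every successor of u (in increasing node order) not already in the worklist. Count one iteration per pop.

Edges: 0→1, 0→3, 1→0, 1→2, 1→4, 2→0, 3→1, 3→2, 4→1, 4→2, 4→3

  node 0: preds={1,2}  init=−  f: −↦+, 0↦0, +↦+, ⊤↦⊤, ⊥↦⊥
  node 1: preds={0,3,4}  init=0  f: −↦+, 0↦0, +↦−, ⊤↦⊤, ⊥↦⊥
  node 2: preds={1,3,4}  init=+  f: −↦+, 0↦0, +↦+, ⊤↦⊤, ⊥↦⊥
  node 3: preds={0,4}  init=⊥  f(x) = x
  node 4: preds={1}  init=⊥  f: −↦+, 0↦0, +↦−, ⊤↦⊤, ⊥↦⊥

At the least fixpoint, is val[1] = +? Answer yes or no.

Iteration log — 9 steps:
  step 1. node 0  ⊔preds=⊤  new=⊤  old=−  +wl: 
  step 2. node 1  ⊔preds=⊤  new=⊤  old=0  +wl: 0
  step 3. node 2  ⊔preds=⊤  new=⊤  old=+  +wl: 
  step 4. node 3  ⊔preds=⊤  new=⊤  old=⊥  +wl: 1,2
  step 5. node 4  ⊔preds=⊤  new=⊤  old=⊥  +wl: 3
  step 6. node 0  ⊔preds=⊤  new=⊤  stable
  step 7. node 1  ⊔preds=⊤  new=⊤  stable
  step 8. node 2  ⊔preds=⊤  new=⊤  stable
  step 9. node 3  ⊔preds=⊤  new=⊤  stable

Least fixpoint reached:
  node 0: ⊤
  node 1: ⊤
  node 2: ⊤
  node 3: ⊤
  node 4: ⊤

no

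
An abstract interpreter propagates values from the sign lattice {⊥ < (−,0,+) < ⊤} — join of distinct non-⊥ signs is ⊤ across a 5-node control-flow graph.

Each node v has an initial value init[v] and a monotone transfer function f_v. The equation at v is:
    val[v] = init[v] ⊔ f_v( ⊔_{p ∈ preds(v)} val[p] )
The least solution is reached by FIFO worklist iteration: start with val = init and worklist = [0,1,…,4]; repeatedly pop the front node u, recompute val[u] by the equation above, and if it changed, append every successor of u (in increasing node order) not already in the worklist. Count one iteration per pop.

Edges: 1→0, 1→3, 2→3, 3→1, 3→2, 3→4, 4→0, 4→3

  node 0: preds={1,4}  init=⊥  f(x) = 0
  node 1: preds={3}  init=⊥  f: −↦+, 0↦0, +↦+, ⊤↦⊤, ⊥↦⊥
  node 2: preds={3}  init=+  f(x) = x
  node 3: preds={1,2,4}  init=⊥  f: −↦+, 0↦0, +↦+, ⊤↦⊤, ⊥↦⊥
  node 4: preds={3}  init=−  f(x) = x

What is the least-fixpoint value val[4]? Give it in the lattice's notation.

⊤

Iteration log — 9 steps:
  step 1. node 0  ⊔preds=−  new=0  old=⊥  +wl: 
  step 2. node 1  ⊔preds=⊥  new=⊥  stable
  step 3. node 2  ⊔preds=⊥  new=+  stable
  step 4. node 3  ⊔preds=⊤  new=⊤  old=⊥  +wl: 1,2
  step 5. node 4  ⊔preds=⊤  new=⊤  old=−  +wl: 0,3
  step 6. node 1  ⊔preds=⊤  new=⊤  old=⊥  +wl: 
  step 7. node 2  ⊔preds=⊤  new=⊤  old=+  +wl: 
  step 8. node 0  ⊔preds=⊤  new=0  stable
  step 9. node 3  ⊔preds=⊤  new=⊤  stable

Least fixpoint reached:
  node 0: 0
  node 1: ⊤
  node 2: ⊤
  node 3: ⊤
  node 4: ⊤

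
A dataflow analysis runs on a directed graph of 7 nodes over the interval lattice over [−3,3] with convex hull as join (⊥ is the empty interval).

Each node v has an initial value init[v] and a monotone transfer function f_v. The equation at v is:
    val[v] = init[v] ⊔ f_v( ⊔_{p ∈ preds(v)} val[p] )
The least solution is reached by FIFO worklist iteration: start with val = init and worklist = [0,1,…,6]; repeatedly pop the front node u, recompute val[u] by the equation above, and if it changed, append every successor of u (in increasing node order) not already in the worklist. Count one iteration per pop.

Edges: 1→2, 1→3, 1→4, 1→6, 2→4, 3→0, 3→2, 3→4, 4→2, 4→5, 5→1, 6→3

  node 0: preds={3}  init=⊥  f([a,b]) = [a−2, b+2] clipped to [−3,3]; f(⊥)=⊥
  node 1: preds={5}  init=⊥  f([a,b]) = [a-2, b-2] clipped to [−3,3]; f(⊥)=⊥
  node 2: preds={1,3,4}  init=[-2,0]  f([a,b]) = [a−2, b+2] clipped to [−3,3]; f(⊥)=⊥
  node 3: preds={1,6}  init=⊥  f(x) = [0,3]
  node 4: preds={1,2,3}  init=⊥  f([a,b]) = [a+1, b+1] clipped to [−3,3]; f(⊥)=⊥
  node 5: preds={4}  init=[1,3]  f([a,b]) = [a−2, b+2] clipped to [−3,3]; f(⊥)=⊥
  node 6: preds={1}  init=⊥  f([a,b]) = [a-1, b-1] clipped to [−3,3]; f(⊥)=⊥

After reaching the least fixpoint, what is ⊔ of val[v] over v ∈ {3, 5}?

[-3,3]

Worklist (15 pops):
  #1 pop 0: in=⊥ → ⊥ (no change)
  #2 pop 1: in=[1,3] → [-1,1] (was ⊥); enqueue []
  #3 pop 2: in=[-1,1] → [-3,3] (was [-2,0]); enqueue []
  #4 pop 3: in=[-1,1] → [0,3] (was ⊥); enqueue [0,2]
  #5 pop 4: in=[-3,3] → [-2,3] (was ⊥); enqueue []
  #6 pop 5: in=[-2,3] → [-3,3] (was [1,3]); enqueue [1]
  #7 pop 6: in=[-1,1] → [-2,0] (was ⊥); enqueue [3]
  #8 pop 0: in=[0,3] → [-2,3] (was ⊥); enqueue []
  #9 pop 2: in=[-2,3] → [-3,3] (no change)
  #10 pop 1: in=[-3,3] → [-3,1] (was [-1,1]); enqueue [2,4,6]
  #11 pop 3: in=[-3,1] → [0,3] (no change)
  #12 pop 2: in=[-3,3] → [-3,3] (no change)
  #13 pop 4: in=[-3,3] → [-2,3] (no change)
  #14 pop 6: in=[-3,1] → [-3,0] (was [-2,0]); enqueue [3]
  #15 pop 3: in=[-3,1] → [0,3] (no change)

Fixpoint:
  val[0] = [-2,3]
  val[1] = [-3,1]
  val[2] = [-3,3]
  val[3] = [0,3]
  val[4] = [-2,3]
  val[5] = [-3,3]
  val[6] = [-3,0]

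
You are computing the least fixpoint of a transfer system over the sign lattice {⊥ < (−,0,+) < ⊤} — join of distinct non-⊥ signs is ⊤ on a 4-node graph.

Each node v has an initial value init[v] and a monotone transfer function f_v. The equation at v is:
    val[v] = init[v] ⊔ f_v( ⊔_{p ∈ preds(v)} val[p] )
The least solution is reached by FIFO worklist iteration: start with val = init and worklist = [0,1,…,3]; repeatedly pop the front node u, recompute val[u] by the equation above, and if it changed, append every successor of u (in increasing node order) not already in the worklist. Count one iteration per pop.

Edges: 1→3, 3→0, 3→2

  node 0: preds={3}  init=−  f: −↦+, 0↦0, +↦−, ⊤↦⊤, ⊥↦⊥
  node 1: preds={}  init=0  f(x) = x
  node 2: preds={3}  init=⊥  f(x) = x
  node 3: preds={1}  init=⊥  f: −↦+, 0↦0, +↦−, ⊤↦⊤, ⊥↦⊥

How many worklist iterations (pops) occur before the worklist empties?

6

Trace (6 dequeues):
  [1] u=0 | in ⊥ | out − | ==
  [2] u=1 | in ⊥ | out 0 | ==
  [3] u=2 | in ⊥ | out ⊥ | ==
  [4] u=3 | in 0 | out 0 | prev ⊥ | push {0,2}
  [5] u=0 | in 0 | out ⊤ | prev − | push {}
  [6] u=2 | in 0 | out 0 | prev ⊥ | push {}

Converged values:
  [0] ⊤
  [1] 0
  [2] 0
  [3] 0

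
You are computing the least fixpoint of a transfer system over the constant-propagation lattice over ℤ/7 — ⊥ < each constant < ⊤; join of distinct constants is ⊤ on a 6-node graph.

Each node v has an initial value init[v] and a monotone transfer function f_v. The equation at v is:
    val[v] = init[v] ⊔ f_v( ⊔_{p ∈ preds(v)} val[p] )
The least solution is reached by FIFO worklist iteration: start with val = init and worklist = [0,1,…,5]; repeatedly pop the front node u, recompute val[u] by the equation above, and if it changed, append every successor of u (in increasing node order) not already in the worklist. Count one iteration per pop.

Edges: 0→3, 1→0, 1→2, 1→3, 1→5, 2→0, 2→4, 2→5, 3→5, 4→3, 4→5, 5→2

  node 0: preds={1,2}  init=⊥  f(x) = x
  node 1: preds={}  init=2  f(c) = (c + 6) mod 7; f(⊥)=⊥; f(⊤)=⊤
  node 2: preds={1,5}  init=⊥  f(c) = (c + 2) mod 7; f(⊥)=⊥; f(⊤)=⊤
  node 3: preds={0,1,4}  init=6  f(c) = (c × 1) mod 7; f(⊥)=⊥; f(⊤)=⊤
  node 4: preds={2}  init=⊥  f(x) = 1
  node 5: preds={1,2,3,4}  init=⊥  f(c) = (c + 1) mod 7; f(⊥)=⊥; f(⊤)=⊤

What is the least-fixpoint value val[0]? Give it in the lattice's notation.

Trace (12 dequeues):
  [1] u=0 | in 2 | out 2 | prev ⊥ | push {}
  [2] u=1 | in ⊥ | out 2 | ==
  [3] u=2 | in 2 | out 4 | prev ⊥ | push {0}
  [4] u=3 | in 2 | out ⊤ | prev 6 | push {}
  [5] u=4 | in 4 | out 1 | prev ⊥ | push {3}
  [6] u=5 | in ⊤ | out ⊤ | prev ⊥ | push {2}
  [7] u=0 | in ⊤ | out ⊤ | prev 2 | push {}
  [8] u=3 | in ⊤ | out ⊤ | ==
  [9] u=2 | in ⊤ | out ⊤ | prev 4 | push {0,4,5}
  [10] u=0 | in ⊤ | out ⊤ | ==
  [11] u=4 | in ⊤ | out 1 | ==
  [12] u=5 | in ⊤ | out ⊤ | ==

Converged values:
  [0] ⊤
  [1] 2
  [2] ⊤
  [3] ⊤
  [4] 1
  [5] ⊤

⊤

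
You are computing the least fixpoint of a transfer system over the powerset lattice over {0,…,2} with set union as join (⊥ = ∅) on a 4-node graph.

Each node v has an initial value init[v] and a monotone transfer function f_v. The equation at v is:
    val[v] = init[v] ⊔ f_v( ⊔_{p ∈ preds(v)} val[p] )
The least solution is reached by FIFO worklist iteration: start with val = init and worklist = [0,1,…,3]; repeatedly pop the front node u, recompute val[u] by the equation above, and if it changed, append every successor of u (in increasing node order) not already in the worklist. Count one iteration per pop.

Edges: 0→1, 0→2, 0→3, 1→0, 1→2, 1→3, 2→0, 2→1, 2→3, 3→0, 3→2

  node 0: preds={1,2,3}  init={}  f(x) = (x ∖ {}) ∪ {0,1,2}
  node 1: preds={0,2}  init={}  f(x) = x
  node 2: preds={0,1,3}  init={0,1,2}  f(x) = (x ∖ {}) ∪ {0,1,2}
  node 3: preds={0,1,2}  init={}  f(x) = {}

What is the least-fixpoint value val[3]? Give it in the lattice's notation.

{}

Trace (5 dequeues):
  [1] u=0 | in {0,1,2} | out {0,1,2} | prev {} | push {}
  [2] u=1 | in {0,1,2} | out {0,1,2} | prev {} | push {0}
  [3] u=2 | in {0,1,2} | out {0,1,2} | ==
  [4] u=3 | in {0,1,2} | out {} | ==
  [5] u=0 | in {0,1,2} | out {0,1,2} | ==

Converged values:
  [0] {0,1,2}
  [1] {0,1,2}
  [2] {0,1,2}
  [3] {}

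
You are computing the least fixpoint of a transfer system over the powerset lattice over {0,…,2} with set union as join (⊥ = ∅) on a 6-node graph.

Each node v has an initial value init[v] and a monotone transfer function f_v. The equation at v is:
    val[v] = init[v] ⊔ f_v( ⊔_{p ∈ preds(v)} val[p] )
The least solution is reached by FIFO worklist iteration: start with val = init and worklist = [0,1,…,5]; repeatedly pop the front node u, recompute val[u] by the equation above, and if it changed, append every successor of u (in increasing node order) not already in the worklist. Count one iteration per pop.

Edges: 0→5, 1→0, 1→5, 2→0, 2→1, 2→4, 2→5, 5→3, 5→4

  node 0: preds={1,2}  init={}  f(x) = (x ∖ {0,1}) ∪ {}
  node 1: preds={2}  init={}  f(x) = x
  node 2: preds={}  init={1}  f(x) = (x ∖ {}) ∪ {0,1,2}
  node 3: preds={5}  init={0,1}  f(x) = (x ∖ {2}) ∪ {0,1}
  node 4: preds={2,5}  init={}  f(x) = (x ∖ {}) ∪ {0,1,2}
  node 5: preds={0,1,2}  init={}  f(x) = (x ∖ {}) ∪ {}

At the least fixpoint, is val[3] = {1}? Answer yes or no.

no

Iteration log — 12 steps:
  step 1. node 0  ⊔preds={1}  new={}  stable
  step 2. node 1  ⊔preds={1}  new={1}  old={}  +wl: 0
  step 3. node 2  ⊔preds={}  new={0,1,2}  old={1}  +wl: 1
  step 4. node 3  ⊔preds={}  new={0,1}  stable
  step 5. node 4  ⊔preds={0,1,2}  new={0,1,2}  old={}  +wl: 
  step 6. node 5  ⊔preds={0,1,2}  new={0,1,2}  old={}  +wl: 3,4
  step 7. node 0  ⊔preds={0,1,2}  new={2}  old={}  +wl: 5
  step 8. node 1  ⊔preds={0,1,2}  new={0,1,2}  old={1}  +wl: 0
  step 9. node 3  ⊔preds={0,1,2}  new={0,1}  stable
  step 10. node 4  ⊔preds={0,1,2}  new={0,1,2}  stable
  step 11. node 5  ⊔preds={0,1,2}  new={0,1,2}  stable
  step 12. node 0  ⊔preds={0,1,2}  new={2}  stable

Least fixpoint reached:
  node 0: {2}
  node 1: {0,1,2}
  node 2: {0,1,2}
  node 3: {0,1}
  node 4: {0,1,2}
  node 5: {0,1,2}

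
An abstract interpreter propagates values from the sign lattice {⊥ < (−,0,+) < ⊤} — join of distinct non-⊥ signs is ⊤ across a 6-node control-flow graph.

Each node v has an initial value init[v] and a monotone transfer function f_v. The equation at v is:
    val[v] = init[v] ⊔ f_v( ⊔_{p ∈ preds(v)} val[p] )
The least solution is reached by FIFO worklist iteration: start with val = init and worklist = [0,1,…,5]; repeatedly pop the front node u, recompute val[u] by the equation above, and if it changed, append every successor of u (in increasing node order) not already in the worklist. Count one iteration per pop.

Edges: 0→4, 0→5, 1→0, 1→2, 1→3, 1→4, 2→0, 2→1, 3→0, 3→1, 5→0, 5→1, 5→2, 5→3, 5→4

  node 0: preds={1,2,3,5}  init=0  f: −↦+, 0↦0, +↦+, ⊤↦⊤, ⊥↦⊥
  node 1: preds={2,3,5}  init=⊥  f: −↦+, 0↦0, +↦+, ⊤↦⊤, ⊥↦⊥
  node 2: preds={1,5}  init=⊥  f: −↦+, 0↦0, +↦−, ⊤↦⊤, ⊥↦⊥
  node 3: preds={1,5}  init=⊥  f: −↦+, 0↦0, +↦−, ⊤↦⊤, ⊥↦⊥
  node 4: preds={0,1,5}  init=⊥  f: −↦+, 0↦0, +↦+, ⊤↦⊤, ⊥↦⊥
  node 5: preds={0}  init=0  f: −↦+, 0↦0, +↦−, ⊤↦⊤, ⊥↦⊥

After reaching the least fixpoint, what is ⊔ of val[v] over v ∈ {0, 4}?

Trace (8 dequeues):
  [1] u=0 | in 0 | out 0 | ==
  [2] u=1 | in 0 | out 0 | prev ⊥ | push {0}
  [3] u=2 | in 0 | out 0 | prev ⊥ | push {1}
  [4] u=3 | in 0 | out 0 | prev ⊥ | push {}
  [5] u=4 | in 0 | out 0 | prev ⊥ | push {}
  [6] u=5 | in 0 | out 0 | ==
  [7] u=0 | in 0 | out 0 | ==
  [8] u=1 | in 0 | out 0 | ==

Converged values:
  [0] 0
  [1] 0
  [2] 0
  [3] 0
  [4] 0
  [5] 0

0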